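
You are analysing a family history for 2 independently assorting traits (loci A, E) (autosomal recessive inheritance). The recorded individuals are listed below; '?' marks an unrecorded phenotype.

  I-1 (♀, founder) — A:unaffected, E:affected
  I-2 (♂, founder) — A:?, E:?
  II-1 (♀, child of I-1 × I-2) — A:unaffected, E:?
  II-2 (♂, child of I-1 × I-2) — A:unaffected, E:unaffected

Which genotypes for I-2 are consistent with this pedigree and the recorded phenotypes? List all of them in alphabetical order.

A/I-1 un ·: AA|Aa
A/I-2 ? ·: AA|Aa|aa
A/II-1 un I-1×I-2: AA|Aa
A/II-2 un I-1×I-2: AA|Aa
⇒ A over [I-1,I-2,II-1,II-2]: 15 consistent
E/I-1 aff ·: ee
E/I-2 ? ·: EE|Ee
E/II-1 ? I-1×I-2: Ee|ee
E/II-2 un I-1×I-2: Ee
⇒ E over [I-1,I-2,II-1,II-2]: 3 consistent

I-2 ∈ {AA EE, AA Ee, Aa EE, Aa Ee, aa EE, aa Ee}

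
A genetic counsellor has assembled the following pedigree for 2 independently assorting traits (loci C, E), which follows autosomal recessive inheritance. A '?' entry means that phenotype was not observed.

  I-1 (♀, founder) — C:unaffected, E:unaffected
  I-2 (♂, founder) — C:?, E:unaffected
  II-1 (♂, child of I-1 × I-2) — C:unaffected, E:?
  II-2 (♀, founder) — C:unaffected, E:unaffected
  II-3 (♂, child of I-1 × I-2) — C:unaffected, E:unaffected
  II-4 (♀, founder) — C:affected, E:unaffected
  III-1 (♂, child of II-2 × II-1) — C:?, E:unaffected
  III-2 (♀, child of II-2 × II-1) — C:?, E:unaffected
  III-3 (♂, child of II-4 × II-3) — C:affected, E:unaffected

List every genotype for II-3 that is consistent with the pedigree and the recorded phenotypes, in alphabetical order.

II-3 ∈ {Cc EE, Cc Ee}

C/I-1 un ·: CC|Cc
C/I-2 ? ·: CC|Cc|cc
C/II-1 un I-1×I-2: CC|Cc
C/II-2 un ·: CC|Cc
C/II-3 un I-1×I-2: Cc
C/II-4 aff ·: cc
C/III-1 ? II-2×II-1: CC|Cc|cc
C/III-2 ? II-2×II-1: CC|Cc|cc
C/III-3 aff II-4×II-3: cc
⇒ C over [I-1,I-2,II-1,II-2,II-3,II-4,III-1,III-2,III-3]: 80 consistent
E/I-1 un ·: EE|Ee
E/I-2 un ·: EE|Ee
E/II-1 ? I-1×I-2: EE|Ee|ee
E/II-2 un ·: EE|Ee
E/II-3 un I-1×I-2: EE|Ee
E/II-4 un ·: EE|Ee
E/III-1 un II-2×II-1: EE|Ee
E/III-2 un II-2×II-1: EE|Ee
E/III-3 un II-4×II-3: EE|Ee
⇒ E over [I-1,I-2,II-1,II-2,II-3,II-4,III-1,III-2,III-3]: 302 consistent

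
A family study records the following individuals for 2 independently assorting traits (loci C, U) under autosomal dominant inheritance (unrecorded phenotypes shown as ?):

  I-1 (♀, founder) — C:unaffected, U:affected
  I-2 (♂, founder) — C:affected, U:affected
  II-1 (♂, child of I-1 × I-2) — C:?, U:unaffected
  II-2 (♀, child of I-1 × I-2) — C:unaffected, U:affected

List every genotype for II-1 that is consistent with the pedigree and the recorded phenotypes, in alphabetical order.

C/I-1 un ·: cc
C/I-2 aff ·: Cc
C/II-1 ? I-1×I-2: cc|Cc
C/II-2 un I-1×I-2: cc
⇒ C over [I-1,I-2,II-1,II-2]: 2 consistent
U/I-1 aff ·: Uu
U/I-2 aff ·: Uu
U/II-1 un I-1×I-2: uu
U/II-2 aff I-1×I-2: Uu|UU
⇒ U over [I-1,I-2,II-1,II-2]: 2 consistent

II-1 ∈ {Cc uu, cc uu}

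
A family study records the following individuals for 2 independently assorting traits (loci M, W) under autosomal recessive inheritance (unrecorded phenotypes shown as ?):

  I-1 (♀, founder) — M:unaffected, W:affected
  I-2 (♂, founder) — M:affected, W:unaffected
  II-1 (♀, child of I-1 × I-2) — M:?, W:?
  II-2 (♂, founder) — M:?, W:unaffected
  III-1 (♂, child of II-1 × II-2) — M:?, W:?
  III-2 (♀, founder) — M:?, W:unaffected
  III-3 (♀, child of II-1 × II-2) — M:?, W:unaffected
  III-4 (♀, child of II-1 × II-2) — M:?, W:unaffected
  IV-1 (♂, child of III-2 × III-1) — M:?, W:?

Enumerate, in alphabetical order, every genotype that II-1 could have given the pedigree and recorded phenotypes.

M/I-1 un ·: MM|Mm
M/I-2 aff ·: mm
M/II-1 ? I-1×I-2: Mm|mm
M/II-2 ? ·: MM|Mm|mm
M/III-1 ? II-1×II-2: MM|Mm|mm
M/III-2 ? ·: MM|Mm|mm
M/III-3 ? II-1×II-2: MM|Mm|mm
M/III-4 ? II-1×II-2: MM|Mm|mm
M/IV-1 ? III-2×III-1: MM|Mm|mm
⇒ M over [I-1,I-2,II-1,II-2,III-1,III-2,III-3,III-4,IV-1]: 501 consistent
W/I-1 aff ·: ww
W/I-2 un ·: WW|Ww
W/II-1 ? I-1×I-2: Ww|ww
W/II-2 un ·: WW|Ww
W/III-1 ? II-1×II-2: WW|Ww|ww
W/III-2 un ·: WW|Ww
W/III-3 un II-1×II-2: WW|Ww
W/III-4 un II-1×II-2: WW|Ww
W/IV-1 ? III-2×III-1: WW|Ww|ww
⇒ W over [I-1,I-2,II-1,II-2,III-1,III-2,III-3,III-4,IV-1]: 165 consistent

II-1 ∈ {Mm Ww, Mm ww, mm Ww, mm ww}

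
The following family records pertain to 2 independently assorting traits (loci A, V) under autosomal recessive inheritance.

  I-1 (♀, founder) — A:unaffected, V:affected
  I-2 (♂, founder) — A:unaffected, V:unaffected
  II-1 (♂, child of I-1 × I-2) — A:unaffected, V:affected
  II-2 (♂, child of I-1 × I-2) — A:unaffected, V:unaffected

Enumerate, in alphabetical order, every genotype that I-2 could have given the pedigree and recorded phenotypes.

I-2 ∈ {AA Vv, Aa Vv}

A/I-1 un ·: AA|Aa
A/I-2 un ·: AA|Aa
A/II-1 un I-1×I-2: AA|Aa
A/II-2 un I-1×I-2: AA|Aa
⇒ A over [I-1,I-2,II-1,II-2]: 13 consistent
V/I-1 aff ·: vv
V/I-2 un ·: Vv
V/II-1 aff I-1×I-2: vv
V/II-2 un I-1×I-2: Vv
⇒ V over [I-1,I-2,II-1,II-2]: 1 consistent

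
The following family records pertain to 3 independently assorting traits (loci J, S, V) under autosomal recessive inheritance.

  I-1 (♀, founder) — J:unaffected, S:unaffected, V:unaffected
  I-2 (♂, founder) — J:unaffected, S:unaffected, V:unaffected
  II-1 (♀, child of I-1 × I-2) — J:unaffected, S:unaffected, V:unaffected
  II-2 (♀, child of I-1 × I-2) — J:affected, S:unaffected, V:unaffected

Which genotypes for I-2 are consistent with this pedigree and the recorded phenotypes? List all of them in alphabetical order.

I-2 ∈ {Jj SS VV, Jj SS Vv, Jj Ss VV, Jj Ss Vv}

J/I-1 un ·: Jj
J/I-2 un ·: Jj
J/II-1 un I-1×I-2: JJ|Jj
J/II-2 aff I-1×I-2: jj
⇒ J over [I-1,I-2,II-1,II-2]: 2 consistent
S/I-1 un ·: SS|Ss
S/I-2 un ·: SS|Ss
S/II-1 un I-1×I-2: SS|Ss
S/II-2 un I-1×I-2: SS|Ss
⇒ S over [I-1,I-2,II-1,II-2]: 13 consistent
V/I-1 un ·: VV|Vv
V/I-2 un ·: VV|Vv
V/II-1 un I-1×I-2: VV|Vv
V/II-2 un I-1×I-2: VV|Vv
⇒ V over [I-1,I-2,II-1,II-2]: 13 consistent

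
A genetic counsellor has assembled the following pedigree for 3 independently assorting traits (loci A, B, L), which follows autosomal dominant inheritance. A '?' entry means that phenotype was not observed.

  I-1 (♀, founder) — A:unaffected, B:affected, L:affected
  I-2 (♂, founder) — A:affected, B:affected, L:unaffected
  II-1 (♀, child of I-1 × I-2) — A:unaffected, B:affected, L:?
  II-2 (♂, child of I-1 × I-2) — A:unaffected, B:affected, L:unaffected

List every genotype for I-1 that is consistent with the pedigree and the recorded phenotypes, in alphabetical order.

A/I-1 un ·: aa
A/I-2 aff ·: Aa
A/II-1 un I-1×I-2: aa
A/II-2 un I-1×I-2: aa
⇒ A over [I-1,I-2,II-1,II-2]: 1 consistent
B/I-1 aff ·: Bb|BB
B/I-2 aff ·: Bb|BB
B/II-1 aff I-1×I-2: Bb|BB
B/II-2 aff I-1×I-2: Bb|BB
⇒ B over [I-1,I-2,II-1,II-2]: 13 consistent
L/I-1 aff ·: Ll
L/I-2 un ·: ll
L/II-1 ? I-1×I-2: ll|Ll
L/II-2 un I-1×I-2: ll
⇒ L over [I-1,I-2,II-1,II-2]: 2 consistent

I-1 ∈ {aa BB Ll, aa Bb Ll}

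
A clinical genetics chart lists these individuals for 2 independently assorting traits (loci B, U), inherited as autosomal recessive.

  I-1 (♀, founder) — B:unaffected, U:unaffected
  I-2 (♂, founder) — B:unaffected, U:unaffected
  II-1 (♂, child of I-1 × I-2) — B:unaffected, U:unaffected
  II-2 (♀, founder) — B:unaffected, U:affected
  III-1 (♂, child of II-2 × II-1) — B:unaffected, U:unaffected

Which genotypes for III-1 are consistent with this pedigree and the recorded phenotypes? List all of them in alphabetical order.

B/I-1 un ·: BB|Bb
B/I-2 un ·: BB|Bb
B/II-1 un I-1×I-2: BB|Bb
B/II-2 un ·: BB|Bb
B/III-1 un II-2×II-1: BB|Bb
⇒ B over [I-1,I-2,II-1,II-2,III-1]: 24 consistent
U/I-1 un ·: UU|Uu
U/I-2 un ·: UU|Uu
U/II-1 un I-1×I-2: UU|Uu
U/II-2 aff ·: uu
U/III-1 un II-2×II-1: Uu
⇒ U over [I-1,I-2,II-1,II-2,III-1]: 7 consistent

III-1 ∈ {BB Uu, Bb Uu}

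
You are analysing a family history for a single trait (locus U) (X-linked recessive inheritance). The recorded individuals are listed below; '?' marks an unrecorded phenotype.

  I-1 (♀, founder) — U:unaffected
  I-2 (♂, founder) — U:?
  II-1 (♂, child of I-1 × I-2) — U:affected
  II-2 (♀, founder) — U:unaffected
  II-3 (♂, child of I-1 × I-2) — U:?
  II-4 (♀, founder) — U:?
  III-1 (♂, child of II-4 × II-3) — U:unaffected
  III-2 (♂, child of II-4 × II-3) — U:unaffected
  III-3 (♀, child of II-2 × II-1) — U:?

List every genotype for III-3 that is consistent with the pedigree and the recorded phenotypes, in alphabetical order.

U/I-1 un ·: X^UX^u
U/I-2 ? ·: X^UY|X^uY
U/II-1 aff I-1×I-2: X^uY
U/II-2 un ·: X^UX^U|X^UX^u
U/II-3 ? I-1×I-2: X^UY|X^uY
U/II-4 ? ·: X^UX^U|X^UX^u
U/III-1 un II-4×II-3: X^UY
U/III-2 un II-4×II-3: X^UY
U/III-3 ? II-2×II-1: X^UX^u|X^uX^u
⇒ U over [I-1,I-2,II-1,II-2,II-3,II-4,III-1,III-2,III-3]: 24 consistent

III-3 ∈ {X^UX^u, X^uX^u}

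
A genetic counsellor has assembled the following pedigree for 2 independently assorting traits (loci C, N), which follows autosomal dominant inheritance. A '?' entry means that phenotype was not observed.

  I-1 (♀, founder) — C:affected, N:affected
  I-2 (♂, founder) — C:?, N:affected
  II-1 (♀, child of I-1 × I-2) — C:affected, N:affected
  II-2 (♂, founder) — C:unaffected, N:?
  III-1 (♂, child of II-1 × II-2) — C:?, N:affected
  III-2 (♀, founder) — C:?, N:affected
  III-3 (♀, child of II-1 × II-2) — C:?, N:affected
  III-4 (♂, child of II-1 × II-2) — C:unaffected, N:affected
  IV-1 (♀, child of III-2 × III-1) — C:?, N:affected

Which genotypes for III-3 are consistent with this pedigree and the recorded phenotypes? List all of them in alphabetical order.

C/I-1 aff ·: Cc|CC
C/I-2 ? ·: cc|Cc|CC
C/II-1 aff I-1×I-2: Cc
C/II-2 un ·: cc
C/III-1 ? II-1×II-2: cc|Cc
C/III-2 ? ·: cc|Cc|CC
C/III-3 ? II-1×II-2: cc|Cc
C/III-4 un II-1×II-2: cc
C/IV-1 ? III-2×III-1: cc|Cc|CC
⇒ C over [I-1,I-2,II-1,II-2,III-1,III-2,III-3,III-4,IV-1]: 110 consistent
N/I-1 aff ·: Nn|NN
N/I-2 aff ·: Nn|NN
N/II-1 aff I-1×I-2: Nn|NN
N/II-2 ? ·: nn|Nn|NN
N/III-1 aff II-1×II-2: Nn|NN
N/III-2 aff ·: Nn|NN
N/III-3 aff II-1×II-2: Nn|NN
N/III-4 aff II-1×II-2: Nn|NN
N/IV-1 aff III-2×III-1: Nn|NN
⇒ N over [I-1,I-2,II-1,II-2,III-1,III-2,III-3,III-4,IV-1]: 320 consistent

III-3 ∈ {Cc NN, Cc Nn, cc NN, cc Nn}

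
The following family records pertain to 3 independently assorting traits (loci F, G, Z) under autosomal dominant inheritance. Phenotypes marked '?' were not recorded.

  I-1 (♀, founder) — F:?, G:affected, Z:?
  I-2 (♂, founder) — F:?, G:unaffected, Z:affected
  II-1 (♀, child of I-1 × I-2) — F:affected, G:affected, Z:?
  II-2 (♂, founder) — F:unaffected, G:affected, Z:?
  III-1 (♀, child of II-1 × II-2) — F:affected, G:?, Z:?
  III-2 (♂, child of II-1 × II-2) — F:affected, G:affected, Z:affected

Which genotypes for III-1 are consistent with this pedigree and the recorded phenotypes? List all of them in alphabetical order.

F/I-1 ? ·: ff|Ff|FF
F/I-2 ? ·: ff|Ff|FF
F/II-1 aff I-1×I-2: Ff|FF
F/II-2 un ·: ff
F/III-1 aff II-1×II-2: Ff
F/III-2 aff II-1×II-2: Ff
⇒ F over [I-1,I-2,II-1,II-2,III-1,III-2]: 11 consistent
G/I-1 aff ·: Gg|GG
G/I-2 un ·: gg
G/II-1 aff I-1×I-2: Gg
G/II-2 aff ·: Gg|GG
G/III-1 ? II-1×II-2: gg|Gg|GG
G/III-2 aff II-1×II-2: Gg|GG
⇒ G over [I-1,I-2,II-1,II-2,III-1,III-2]: 20 consistent
Z/I-1 ? ·: zz|Zz|ZZ
Z/I-2 aff ·: Zz|ZZ
Z/II-1 ? I-1×I-2: zz|Zz|ZZ
Z/II-2 ? ·: zz|Zz|ZZ
Z/III-1 ? II-1×II-2: zz|Zz|ZZ
Z/III-2 aff II-1×II-2: Zz|ZZ
⇒ Z over [I-1,I-2,II-1,II-2,III-1,III-2]: 90 consistent

III-1 ∈ {Ff GG ZZ, Ff GG Zz, Ff GG zz, Ff Gg ZZ, Ff Gg Zz, Ff Gg zz, Ff gg ZZ, Ff gg Zz, Ff gg zz}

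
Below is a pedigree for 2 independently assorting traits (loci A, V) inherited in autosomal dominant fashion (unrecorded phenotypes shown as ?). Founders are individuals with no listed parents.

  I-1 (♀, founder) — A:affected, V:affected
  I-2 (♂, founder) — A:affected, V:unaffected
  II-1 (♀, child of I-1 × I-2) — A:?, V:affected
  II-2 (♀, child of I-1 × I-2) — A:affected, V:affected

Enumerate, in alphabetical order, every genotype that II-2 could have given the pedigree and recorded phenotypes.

A/I-1 aff ·: Aa|AA
A/I-2 aff ·: Aa|AA
A/II-1 ? I-1×I-2: aa|Aa|AA
A/II-2 aff I-1×I-2: Aa|AA
⇒ A over [I-1,I-2,II-1,II-2]: 15 consistent
V/I-1 aff ·: Vv|VV
V/I-2 un ·: vv
V/II-1 aff I-1×I-2: Vv
V/II-2 aff I-1×I-2: Vv
⇒ V over [I-1,I-2,II-1,II-2]: 2 consistent

II-2 ∈ {AA Vv, Aa Vv}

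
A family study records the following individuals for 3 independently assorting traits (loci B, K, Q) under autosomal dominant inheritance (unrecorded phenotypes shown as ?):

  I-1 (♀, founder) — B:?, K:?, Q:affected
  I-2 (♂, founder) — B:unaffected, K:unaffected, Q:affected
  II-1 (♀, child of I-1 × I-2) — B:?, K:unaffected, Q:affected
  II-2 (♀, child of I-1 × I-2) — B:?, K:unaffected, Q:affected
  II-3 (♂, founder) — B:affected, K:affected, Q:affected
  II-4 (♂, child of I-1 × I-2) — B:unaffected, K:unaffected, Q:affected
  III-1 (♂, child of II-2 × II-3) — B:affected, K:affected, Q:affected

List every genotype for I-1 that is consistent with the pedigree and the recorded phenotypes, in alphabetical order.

I-1 ∈ {Bb Kk QQ, Bb Kk Qq, Bb kk QQ, Bb kk Qq, bb Kk QQ, bb Kk Qq, bb kk QQ, bb kk Qq}

B/I-1 ? ·: bb|Bb
B/I-2 un ·: bb
B/II-1 ? I-1×I-2: bb|Bb
B/II-2 ? I-1×I-2: bb|Bb
B/II-3 aff ·: Bb|BB
B/II-4 un I-1×I-2: bb
B/III-1 aff II-2×II-3: Bb|BB
⇒ B over [I-1,I-2,II-1,II-2,II-3,II-4,III-1]: 14 consistent
K/I-1 ? ·: kk|Kk
K/I-2 un ·: kk
K/II-1 un I-1×I-2: kk
K/II-2 un I-1×I-2: kk
K/II-3 aff ·: Kk|KK
K/II-4 un I-1×I-2: kk
K/III-1 aff II-2×II-3: Kk
⇒ K over [I-1,I-2,II-1,II-2,II-3,II-4,III-1]: 4 consistent
Q/I-1 aff ·: Qq|QQ
Q/I-2 aff ·: Qq|QQ
Q/II-1 aff I-1×I-2: Qq|QQ
Q/II-2 aff I-1×I-2: Qq|QQ
Q/II-3 aff ·: Qq|QQ
Q/II-4 aff I-1×I-2: Qq|QQ
Q/III-1 aff II-2×II-3: Qq|QQ
⇒ Q over [I-1,I-2,II-1,II-2,II-3,II-4,III-1]: 87 consistent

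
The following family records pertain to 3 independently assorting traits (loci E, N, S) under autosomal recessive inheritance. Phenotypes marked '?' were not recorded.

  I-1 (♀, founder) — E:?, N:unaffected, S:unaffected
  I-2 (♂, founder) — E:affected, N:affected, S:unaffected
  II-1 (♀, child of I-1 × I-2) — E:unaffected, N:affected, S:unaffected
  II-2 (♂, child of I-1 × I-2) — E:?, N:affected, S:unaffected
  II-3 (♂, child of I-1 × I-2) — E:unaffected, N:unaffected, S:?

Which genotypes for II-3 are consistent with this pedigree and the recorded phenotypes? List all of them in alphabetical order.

II-3 ∈ {Ee Nn SS, Ee Nn Ss, Ee Nn ss}

E/I-1 ? ·: EE|Ee
E/I-2 aff ·: ee
E/II-1 un I-1×I-2: Ee
E/II-2 ? I-1×I-2: Ee|ee
E/II-3 un I-1×I-2: Ee
⇒ E over [I-1,I-2,II-1,II-2,II-3]: 3 consistent
N/I-1 un ·: Nn
N/I-2 aff ·: nn
N/II-1 aff I-1×I-2: nn
N/II-2 aff I-1×I-2: nn
N/II-3 un I-1×I-2: Nn
⇒ N over [I-1,I-2,II-1,II-2,II-3]: 1 consistent
S/I-1 un ·: SS|Ss
S/I-2 un ·: SS|Ss
S/II-1 un I-1×I-2: SS|Ss
S/II-2 un I-1×I-2: SS|Ss
S/II-3 ? I-1×I-2: SS|Ss|ss
⇒ S over [I-1,I-2,II-1,II-2,II-3]: 29 consistent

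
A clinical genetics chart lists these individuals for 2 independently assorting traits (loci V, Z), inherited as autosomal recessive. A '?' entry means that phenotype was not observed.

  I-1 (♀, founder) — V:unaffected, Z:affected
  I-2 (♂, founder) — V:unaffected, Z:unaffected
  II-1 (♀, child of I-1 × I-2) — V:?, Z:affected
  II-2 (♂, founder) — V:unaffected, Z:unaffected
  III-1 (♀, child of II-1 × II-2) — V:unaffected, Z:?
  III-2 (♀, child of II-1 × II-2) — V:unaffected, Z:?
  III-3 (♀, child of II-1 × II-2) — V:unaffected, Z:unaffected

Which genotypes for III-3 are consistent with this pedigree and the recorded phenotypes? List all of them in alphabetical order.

V/I-1 un ·: VV|Vv
V/I-2 un ·: VV|Vv
V/II-1 ? I-1×I-2: VV|Vv|vv
V/II-2 un ·: VV|Vv
V/III-1 un II-1×II-2: VV|Vv
V/III-2 un II-1×II-2: VV|Vv
V/III-3 un II-1×II-2: VV|Vv
⇒ V over [I-1,I-2,II-1,II-2,III-1,III-2,III-3]: 86 consistent
Z/I-1 aff ·: zz
Z/I-2 un ·: Zz
Z/II-1 aff I-1×I-2: zz
Z/II-2 un ·: ZZ|Zz
Z/III-1 ? II-1×II-2: Zz|zz
Z/III-2 ? II-1×II-2: Zz|zz
Z/III-3 un II-1×II-2: Zz
⇒ Z over [I-1,I-2,II-1,II-2,III-1,III-2,III-3]: 5 consistent

III-3 ∈ {VV Zz, Vv Zz}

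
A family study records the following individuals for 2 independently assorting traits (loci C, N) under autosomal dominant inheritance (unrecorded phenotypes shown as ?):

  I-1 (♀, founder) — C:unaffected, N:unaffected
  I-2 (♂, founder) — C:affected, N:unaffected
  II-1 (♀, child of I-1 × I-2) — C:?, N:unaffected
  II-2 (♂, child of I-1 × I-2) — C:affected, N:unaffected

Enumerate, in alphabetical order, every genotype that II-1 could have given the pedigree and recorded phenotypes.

II-1 ∈ {Cc nn, cc nn}

C/I-1 un ·: cc
C/I-2 aff ·: Cc|CC
C/II-1 ? I-1×I-2: cc|Cc
C/II-2 aff I-1×I-2: Cc
⇒ C over [I-1,I-2,II-1,II-2]: 3 consistent
N/I-1 un ·: nn
N/I-2 un ·: nn
N/II-1 un I-1×I-2: nn
N/II-2 un I-1×I-2: nn
⇒ N over [I-1,I-2,II-1,II-2]: 1 consistent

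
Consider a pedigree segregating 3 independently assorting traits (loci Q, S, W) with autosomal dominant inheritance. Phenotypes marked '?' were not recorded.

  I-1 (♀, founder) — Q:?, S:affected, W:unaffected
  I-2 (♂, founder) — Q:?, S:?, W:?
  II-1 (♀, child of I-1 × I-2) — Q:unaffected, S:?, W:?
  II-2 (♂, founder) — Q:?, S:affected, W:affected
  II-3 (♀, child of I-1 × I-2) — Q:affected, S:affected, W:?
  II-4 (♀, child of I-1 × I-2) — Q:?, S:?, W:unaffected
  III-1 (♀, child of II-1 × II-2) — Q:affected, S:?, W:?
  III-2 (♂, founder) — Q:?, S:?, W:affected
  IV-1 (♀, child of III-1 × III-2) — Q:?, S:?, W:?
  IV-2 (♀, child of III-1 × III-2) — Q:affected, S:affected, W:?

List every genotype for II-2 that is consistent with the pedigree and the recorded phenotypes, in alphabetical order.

II-2 ∈ {QQ SS WW, QQ SS Ww, QQ Ss WW, QQ Ss Ww, Qq SS WW, Qq SS Ww, Qq Ss WW, Qq Ss Ww}

Q/I-1 ? ·: qq|Qq
Q/I-2 ? ·: qq|Qq
Q/II-1 un I-1×I-2: qq
Q/II-2 ? ·: Qq|QQ
Q/II-3 aff I-1×I-2: Qq|QQ
Q/II-4 ? I-1×I-2: qq|Qq|QQ
Q/III-1 aff II-1×II-2: Qq
Q/III-2 ? ·: qq|Qq|QQ
Q/IV-1 ? III-1×III-2: qq|Qq|QQ
Q/IV-2 aff III-1×III-2: Qq|QQ
⇒ Q over [I-1,I-2,II-1,II-2,II-3,II-4,III-1,III-2,IV-1,IV-2]: 240 consistent
S/I-1 aff ·: Ss|SS
S/I-2 ? ·: ss|Ss|SS
S/II-1 ? I-1×I-2: ss|Ss|SS
S/II-2 aff ·: Ss|SS
S/II-3 aff I-1×I-2: Ss|SS
S/II-4 ? I-1×I-2: ss|Ss|SS
S/III-1 ? II-1×II-2: ss|Ss|SS
S/III-2 ? ·: ss|Ss|SS
S/IV-1 ? III-1×III-2: ss|Ss|SS
S/IV-2 aff III-1×III-2: Ss|SS
⇒ S over [I-1,I-2,II-1,II-2,II-3,II-4,III-1,III-2,IV-1,IV-2]: 1239 consistent
W/I-1 un ·: ww
W/I-2 ? ·: ww|Ww
W/II-1 ? I-1×I-2: ww|Ww
W/II-2 aff ·: Ww|WW
W/II-3 ? I-1×I-2: ww|Ww
W/II-4 un I-1×I-2: ww
W/III-1 ? II-1×II-2: ww|Ww|WW
W/III-2 aff ·: Ww|WW
W/IV-1 ? III-1×III-2: ww|Ww|WW
W/IV-2 ? III-1×III-2: ww|Ww|WW
⇒ W over [I-1,I-2,II-1,II-2,II-3,II-4,III-1,III-2,IV-1,IV-2]: 175 consistent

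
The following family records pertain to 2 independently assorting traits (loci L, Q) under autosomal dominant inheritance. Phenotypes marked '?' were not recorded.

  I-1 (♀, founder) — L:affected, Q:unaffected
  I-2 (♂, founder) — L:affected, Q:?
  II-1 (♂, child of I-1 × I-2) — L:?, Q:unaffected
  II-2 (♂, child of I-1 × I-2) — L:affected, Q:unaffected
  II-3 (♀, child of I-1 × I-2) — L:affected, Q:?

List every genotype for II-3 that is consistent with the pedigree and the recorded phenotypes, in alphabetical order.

L/I-1 aff ·: Ll|LL
L/I-2 aff ·: Ll|LL
L/II-1 ? I-1×I-2: ll|Ll|LL
L/II-2 aff I-1×I-2: Ll|LL
L/II-3 aff I-1×I-2: Ll|LL
⇒ L over [I-1,I-2,II-1,II-2,II-3]: 29 consistent
Q/I-1 un ·: qq
Q/I-2 ? ·: qq|Qq
Q/II-1 un I-1×I-2: qq
Q/II-2 un I-1×I-2: qq
Q/II-3 ? I-1×I-2: qq|Qq
⇒ Q over [I-1,I-2,II-1,II-2,II-3]: 3 consistent

II-3 ∈ {LL Qq, LL qq, Ll Qq, Ll qq}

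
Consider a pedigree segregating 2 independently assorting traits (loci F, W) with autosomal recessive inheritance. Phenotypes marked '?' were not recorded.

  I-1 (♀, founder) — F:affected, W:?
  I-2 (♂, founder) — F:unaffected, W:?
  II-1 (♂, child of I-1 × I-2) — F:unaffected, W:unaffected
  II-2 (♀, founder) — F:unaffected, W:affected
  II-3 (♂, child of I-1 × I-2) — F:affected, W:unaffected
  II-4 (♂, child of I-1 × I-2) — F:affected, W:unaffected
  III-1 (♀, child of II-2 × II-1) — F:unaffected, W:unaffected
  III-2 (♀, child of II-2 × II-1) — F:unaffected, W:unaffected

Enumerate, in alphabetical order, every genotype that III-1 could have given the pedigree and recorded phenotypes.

III-1 ∈ {FF Ww, Ff Ww}

F/I-1 aff ·: ff
F/I-2 un ·: Ff
F/II-1 un I-1×I-2: Ff
F/II-2 un ·: FF|Ff
F/II-3 aff I-1×I-2: ff
F/II-4 aff I-1×I-2: ff
F/III-1 un II-2×II-1: FF|Ff
F/III-2 un II-2×II-1: FF|Ff
⇒ F over [I-1,I-2,II-1,II-2,II-3,II-4,III-1,III-2]: 8 consistent
W/I-1 ? ·: WW|Ww|ww
W/I-2 ? ·: WW|Ww|ww
W/II-1 un I-1×I-2: WW|Ww
W/II-2 aff ·: ww
W/II-3 un I-1×I-2: WW|Ww
W/II-4 un I-1×I-2: WW|Ww
W/III-1 un II-2×II-1: Ww
W/III-2 un II-2×II-1: Ww
⇒ W over [I-1,I-2,II-1,II-2,II-3,II-4,III-1,III-2]: 29 consistent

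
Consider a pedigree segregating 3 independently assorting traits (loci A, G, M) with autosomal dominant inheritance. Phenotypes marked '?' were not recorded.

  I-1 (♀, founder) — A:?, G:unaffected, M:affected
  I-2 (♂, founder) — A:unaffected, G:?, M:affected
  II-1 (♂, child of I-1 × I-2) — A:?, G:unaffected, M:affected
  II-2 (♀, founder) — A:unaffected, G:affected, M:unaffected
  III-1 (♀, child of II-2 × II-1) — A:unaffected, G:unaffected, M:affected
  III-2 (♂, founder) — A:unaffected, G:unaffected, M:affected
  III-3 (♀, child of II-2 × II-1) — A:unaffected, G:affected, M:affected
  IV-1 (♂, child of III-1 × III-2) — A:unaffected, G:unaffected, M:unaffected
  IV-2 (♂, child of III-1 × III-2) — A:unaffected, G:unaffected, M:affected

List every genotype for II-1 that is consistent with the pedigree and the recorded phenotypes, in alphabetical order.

A/I-1 ? ·: aa|Aa|AA
A/I-2 un ·: aa
A/II-1 ? I-1×I-2: aa|Aa
A/II-2 un ·: aa
A/III-1 un II-2×II-1: aa
A/III-2 un ·: aa
A/III-3 un II-2×II-1: aa
A/IV-1 un III-1×III-2: aa
A/IV-2 un III-1×III-2: aa
⇒ A over [I-1,I-2,II-1,II-2,III-1,III-2,III-3,IV-1,IV-2]: 4 consistent
G/I-1 un ·: gg
G/I-2 ? ·: gg|Gg
G/II-1 un I-1×I-2: gg
G/II-2 aff ·: Gg
G/III-1 un II-2×II-1: gg
G/III-2 un ·: gg
G/III-3 aff II-2×II-1: Gg
G/IV-1 un III-1×III-2: gg
G/IV-2 un III-1×III-2: gg
⇒ G over [I-1,I-2,II-1,II-2,III-1,III-2,III-3,IV-1,IV-2]: 2 consistent
M/I-1 aff ·: Mm|MM
M/I-2 aff ·: Mm|MM
M/II-1 aff I-1×I-2: Mm|MM
M/II-2 un ·: mm
M/III-1 aff II-2×II-1: Mm
M/III-2 aff ·: Mm
M/III-3 aff II-2×II-1: Mm
M/IV-1 un III-1×III-2: mm
M/IV-2 aff III-1×III-2: Mm|MM
⇒ M over [I-1,I-2,II-1,II-2,III-1,III-2,III-3,IV-1,IV-2]: 14 consistent

II-1 ∈ {Aa gg MM, Aa gg Mm, aa gg MM, aa gg Mm}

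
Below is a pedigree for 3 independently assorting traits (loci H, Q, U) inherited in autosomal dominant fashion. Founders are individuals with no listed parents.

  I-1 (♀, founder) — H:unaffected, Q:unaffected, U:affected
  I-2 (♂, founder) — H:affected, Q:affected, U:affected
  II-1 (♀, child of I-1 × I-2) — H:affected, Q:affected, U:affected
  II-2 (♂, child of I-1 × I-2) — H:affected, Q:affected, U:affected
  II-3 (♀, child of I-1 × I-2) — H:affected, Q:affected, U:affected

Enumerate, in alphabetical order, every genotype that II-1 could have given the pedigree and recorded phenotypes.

H/I-1 un ·: hh
H/I-2 aff ·: Hh|HH
H/II-1 aff I-1×I-2: Hh
H/II-2 aff I-1×I-2: Hh
H/II-3 aff I-1×I-2: Hh
⇒ H over [I-1,I-2,II-1,II-2,II-3]: 2 consistent
Q/I-1 un ·: qq
Q/I-2 aff ·: Qq|QQ
Q/II-1 aff I-1×I-2: Qq
Q/II-2 aff I-1×I-2: Qq
Q/II-3 aff I-1×I-2: Qq
⇒ Q over [I-1,I-2,II-1,II-2,II-3]: 2 consistent
U/I-1 aff ·: Uu|UU
U/I-2 aff ·: Uu|UU
U/II-1 aff I-1×I-2: Uu|UU
U/II-2 aff I-1×I-2: Uu|UU
U/II-3 aff I-1×I-2: Uu|UU
⇒ U over [I-1,I-2,II-1,II-2,II-3]: 25 consistent

II-1 ∈ {Hh Qq UU, Hh Qq Uu}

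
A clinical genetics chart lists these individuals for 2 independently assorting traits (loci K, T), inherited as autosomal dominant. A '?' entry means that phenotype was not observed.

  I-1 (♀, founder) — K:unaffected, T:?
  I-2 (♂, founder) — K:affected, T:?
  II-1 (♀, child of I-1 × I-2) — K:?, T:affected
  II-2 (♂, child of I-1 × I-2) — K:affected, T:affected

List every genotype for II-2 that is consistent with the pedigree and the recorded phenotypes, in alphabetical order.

K/I-1 un ·: kk
K/I-2 aff ·: Kk|KK
K/II-1 ? I-1×I-2: kk|Kk
K/II-2 aff I-1×I-2: Kk
⇒ K over [I-1,I-2,II-1,II-2]: 3 consistent
T/I-1 ? ·: tt|Tt|TT
T/I-2 ? ·: tt|Tt|TT
T/II-1 aff I-1×I-2: Tt|TT
T/II-2 aff I-1×I-2: Tt|TT
⇒ T over [I-1,I-2,II-1,II-2]: 17 consistent

II-2 ∈ {Kk TT, Kk Tt}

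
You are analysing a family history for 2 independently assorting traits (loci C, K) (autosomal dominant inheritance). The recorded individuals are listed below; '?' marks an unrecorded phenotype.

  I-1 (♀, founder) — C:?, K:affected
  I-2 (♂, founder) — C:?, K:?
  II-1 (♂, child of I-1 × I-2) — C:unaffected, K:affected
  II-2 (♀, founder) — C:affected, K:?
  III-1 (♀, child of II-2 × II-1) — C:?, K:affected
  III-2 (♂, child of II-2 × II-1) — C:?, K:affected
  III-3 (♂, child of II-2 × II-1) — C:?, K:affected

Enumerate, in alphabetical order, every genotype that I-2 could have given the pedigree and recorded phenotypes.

I-2 ∈ {Cc KK, Cc Kk, Cc kk, cc KK, cc Kk, cc kk}

C/I-1 ? ·: cc|Cc
C/I-2 ? ·: cc|Cc
C/II-1 un I-1×I-2: cc
C/II-2 aff ·: Cc|CC
C/III-1 ? II-2×II-1: cc|Cc
C/III-2 ? II-2×II-1: cc|Cc
C/III-3 ? II-2×II-1: cc|Cc
⇒ C over [I-1,I-2,II-1,II-2,III-1,III-2,III-3]: 36 consistent
K/I-1 aff ·: Kk|KK
K/I-2 ? ·: kk|Kk|KK
K/II-1 aff I-1×I-2: Kk|KK
K/II-2 ? ·: kk|Kk|KK
K/III-1 aff II-2×II-1: Kk|KK
K/III-2 aff II-2×II-1: Kk|KK
K/III-3 aff II-2×II-1: Kk|KK
⇒ K over [I-1,I-2,II-1,II-2,III-1,III-2,III-3]: 125 consistent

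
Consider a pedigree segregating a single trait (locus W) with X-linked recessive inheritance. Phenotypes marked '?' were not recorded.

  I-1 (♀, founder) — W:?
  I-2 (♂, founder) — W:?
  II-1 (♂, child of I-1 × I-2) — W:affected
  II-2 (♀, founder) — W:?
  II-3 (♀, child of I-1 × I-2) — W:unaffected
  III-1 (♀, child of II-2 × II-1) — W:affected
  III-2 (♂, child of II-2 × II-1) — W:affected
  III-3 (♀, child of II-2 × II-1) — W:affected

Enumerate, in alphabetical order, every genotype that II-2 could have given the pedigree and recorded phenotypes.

W/I-1 ? ·: X^WX^w|X^wX^w
W/I-2 ? ·: X^WY|X^wY
W/II-1 aff I-1×I-2: X^wY
W/II-2 ? ·: X^WX^w|X^wX^w
W/II-3 un I-1×I-2: X^WX^W|X^WX^w
W/III-1 aff II-2×II-1: X^wX^w
W/III-2 aff II-2×II-1: X^wY
W/III-3 aff II-2×II-1: X^wX^w
⇒ W over [I-1,I-2,II-1,II-2,II-3,III-1,III-2,III-3]: 8 consistent

II-2 ∈ {X^WX^w, X^wX^w}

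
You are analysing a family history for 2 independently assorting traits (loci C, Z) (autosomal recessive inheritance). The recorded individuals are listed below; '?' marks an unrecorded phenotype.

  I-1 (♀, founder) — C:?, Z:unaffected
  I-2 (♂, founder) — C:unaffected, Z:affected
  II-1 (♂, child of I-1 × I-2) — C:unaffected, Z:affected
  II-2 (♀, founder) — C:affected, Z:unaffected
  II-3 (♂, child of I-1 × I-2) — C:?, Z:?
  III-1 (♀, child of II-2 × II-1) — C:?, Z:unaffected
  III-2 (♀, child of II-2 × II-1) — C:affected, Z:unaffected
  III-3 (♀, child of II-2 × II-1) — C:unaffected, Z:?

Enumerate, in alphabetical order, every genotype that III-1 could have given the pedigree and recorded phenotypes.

III-1 ∈ {Cc Zz, cc Zz}

C/I-1 ? ·: CC|Cc|cc
C/I-2 un ·: CC|Cc
C/II-1 un I-1×I-2: Cc
C/II-2 aff ·: cc
C/II-3 ? I-1×I-2: CC|Cc|cc
C/III-1 ? II-2×II-1: Cc|cc
C/III-2 aff II-2×II-1: cc
C/III-3 un II-2×II-1: Cc
⇒ C over [I-1,I-2,II-1,II-2,II-3,III-1,III-2,III-3]: 20 consistent
Z/I-1 un ·: Zz
Z/I-2 aff ·: zz
Z/II-1 aff I-1×I-2: zz
Z/II-2 un ·: ZZ|Zz
Z/II-3 ? I-1×I-2: Zz|zz
Z/III-1 un II-2×II-1: Zz
Z/III-2 un II-2×II-1: Zz
Z/III-3 ? II-2×II-1: Zz|zz
⇒ Z over [I-1,I-2,II-1,II-2,II-3,III-1,III-2,III-3]: 6 consistent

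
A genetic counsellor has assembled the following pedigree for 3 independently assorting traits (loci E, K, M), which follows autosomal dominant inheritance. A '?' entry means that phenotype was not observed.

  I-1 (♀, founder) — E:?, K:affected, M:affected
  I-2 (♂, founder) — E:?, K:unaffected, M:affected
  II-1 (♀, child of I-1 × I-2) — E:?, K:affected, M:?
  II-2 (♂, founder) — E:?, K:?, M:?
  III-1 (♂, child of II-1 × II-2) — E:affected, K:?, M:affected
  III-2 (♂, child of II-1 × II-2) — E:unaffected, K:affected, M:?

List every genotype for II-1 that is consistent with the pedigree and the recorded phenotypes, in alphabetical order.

E/I-1 ? ·: ee|Ee|EE
E/I-2 ? ·: ee|Ee|EE
E/II-1 ? I-1×I-2: ee|Ee
E/II-2 ? ·: ee|Ee
E/III-1 aff II-1×II-2: Ee|EE
E/III-2 un II-1×II-2: ee
⇒ E over [I-1,I-2,II-1,II-2,III-1,III-2]: 25 consistent
K/I-1 aff ·: Kk|KK
K/I-2 un ·: kk
K/II-1 aff I-1×I-2: Kk
K/II-2 ? ·: kk|Kk|KK
K/III-1 ? II-1×II-2: kk|Kk|KK
K/III-2 aff II-1×II-2: Kk|KK
⇒ K over [I-1,I-2,II-1,II-2,III-1,III-2]: 24 consistent
M/I-1 aff ·: Mm|MM
M/I-2 aff ·: Mm|MM
M/II-1 ? I-1×I-2: mm|Mm|MM
M/II-2 ? ·: mm|Mm|MM
M/III-1 aff II-1×II-2: Mm|MM
M/III-2 ? II-1×II-2: mm|Mm|MM
⇒ M over [I-1,I-2,II-1,II-2,III-1,III-2]: 63 consistent

II-1 ∈ {Ee Kk MM, Ee Kk Mm, Ee Kk mm, ee Kk MM, ee Kk Mm, ee Kk mm}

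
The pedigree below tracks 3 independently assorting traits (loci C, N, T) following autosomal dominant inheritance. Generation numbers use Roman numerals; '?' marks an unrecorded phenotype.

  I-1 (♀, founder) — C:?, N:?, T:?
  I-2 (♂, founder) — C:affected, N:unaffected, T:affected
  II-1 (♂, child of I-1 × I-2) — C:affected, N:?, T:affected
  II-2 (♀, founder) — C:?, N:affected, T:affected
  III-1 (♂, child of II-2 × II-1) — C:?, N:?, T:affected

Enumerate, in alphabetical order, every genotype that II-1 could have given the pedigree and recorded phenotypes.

II-1 ∈ {CC Nn TT, CC Nn Tt, CC nn TT, CC nn Tt, Cc Nn TT, Cc Nn Tt, Cc nn TT, Cc nn Tt}

C/I-1 ? ·: cc|Cc|CC
C/I-2 aff ·: Cc|CC
C/II-1 aff I-1×I-2: Cc|CC
C/II-2 ? ·: cc|Cc|CC
C/III-1 ? II-2×II-1: cc|Cc|CC
⇒ C over [I-1,I-2,II-1,II-2,III-1]: 51 consistent
N/I-1 ? ·: nn|Nn|NN
N/I-2 un ·: nn
N/II-1 ? I-1×I-2: nn|Nn
N/II-2 aff ·: Nn|NN
N/III-1 ? II-2×II-1: nn|Nn|NN
⇒ N over [I-1,I-2,II-1,II-2,III-1]: 16 consistent
T/I-1 ? ·: tt|Tt|TT
T/I-2 aff ·: Tt|TT
T/II-1 aff I-1×I-2: Tt|TT
T/II-2 aff ·: Tt|TT
T/III-1 aff II-2×II-1: Tt|TT
⇒ T over [I-1,I-2,II-1,II-2,III-1]: 32 consistent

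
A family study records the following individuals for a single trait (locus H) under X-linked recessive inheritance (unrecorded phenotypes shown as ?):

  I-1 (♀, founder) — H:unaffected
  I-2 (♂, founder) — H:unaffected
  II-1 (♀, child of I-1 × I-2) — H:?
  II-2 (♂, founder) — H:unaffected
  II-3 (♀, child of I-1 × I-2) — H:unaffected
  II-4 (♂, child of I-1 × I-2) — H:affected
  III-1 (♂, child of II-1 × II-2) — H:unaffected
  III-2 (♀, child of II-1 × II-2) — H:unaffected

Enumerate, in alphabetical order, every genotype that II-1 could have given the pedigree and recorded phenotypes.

H/I-1 un ·: X^HX^h
H/I-2 un ·: X^HY
H/II-1 ? I-1×I-2: X^HX^H|X^HX^h
H/II-2 un ·: X^HY
H/II-3 un I-1×I-2: X^HX^H|X^HX^h
H/II-4 aff I-1×I-2: X^hY
H/III-1 un II-1×II-2: X^HY
H/III-2 un II-1×II-2: X^HX^H|X^HX^h
⇒ H over [I-1,I-2,II-1,II-2,II-3,II-4,III-1,III-2]: 6 consistent

II-1 ∈ {X^HX^H, X^HX^h}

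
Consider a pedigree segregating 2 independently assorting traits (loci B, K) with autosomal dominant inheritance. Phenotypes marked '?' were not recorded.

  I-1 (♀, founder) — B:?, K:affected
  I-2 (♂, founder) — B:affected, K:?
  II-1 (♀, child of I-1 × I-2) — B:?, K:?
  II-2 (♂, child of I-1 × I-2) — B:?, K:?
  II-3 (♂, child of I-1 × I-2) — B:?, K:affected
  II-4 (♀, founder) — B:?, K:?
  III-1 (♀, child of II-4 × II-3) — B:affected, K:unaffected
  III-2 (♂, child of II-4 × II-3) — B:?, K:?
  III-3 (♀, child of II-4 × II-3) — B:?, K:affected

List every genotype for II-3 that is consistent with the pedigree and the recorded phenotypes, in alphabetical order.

II-3 ∈ {BB Kk, Bb Kk, bb Kk}

B/I-1 ? ·: bb|Bb|BB
B/I-2 aff ·: Bb|BB
B/II-1 ? I-1×I-2: bb|Bb|BB
B/II-2 ? I-1×I-2: bb|Bb|BB
B/II-3 ? I-1×I-2: bb|Bb|BB
B/II-4 ? ·: bb|Bb|BB
B/III-1 aff II-4×II-3: Bb|BB
B/III-2 ? II-4×II-3: bb|Bb|BB
B/III-3 ? II-4×II-3: bb|Bb|BB
⇒ B over [I-1,I-2,II-1,II-2,II-3,II-4,III-1,III-2,III-3]: 905 consistent
K/I-1 aff ·: Kk|KK
K/I-2 ? ·: kk|Kk|KK
K/II-1 ? I-1×I-2: kk|Kk|KK
K/II-2 ? I-1×I-2: kk|Kk|KK
K/II-3 aff I-1×I-2: Kk
K/II-4 ? ·: kk|Kk
K/III-1 un II-4×II-3: kk
K/III-2 ? II-4×II-3: kk|Kk|KK
K/III-3 aff II-4×II-3: Kk|KK
⇒ K over [I-1,I-2,II-1,II-2,II-3,II-4,III-1,III-2,III-3]: 176 consistent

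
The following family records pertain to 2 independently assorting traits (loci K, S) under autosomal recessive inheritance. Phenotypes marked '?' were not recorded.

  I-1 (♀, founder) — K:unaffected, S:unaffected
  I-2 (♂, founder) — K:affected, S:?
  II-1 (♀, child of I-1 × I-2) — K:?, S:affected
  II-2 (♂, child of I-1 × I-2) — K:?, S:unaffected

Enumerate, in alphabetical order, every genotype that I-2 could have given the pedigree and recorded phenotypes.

K/I-1 un ·: KK|Kk
K/I-2 aff ·: kk
K/II-1 ? I-1×I-2: Kk|kk
K/II-2 ? I-1×I-2: Kk|kk
⇒ K over [I-1,I-2,II-1,II-2]: 5 consistent
S/I-1 un ·: Ss
S/I-2 ? ·: Ss|ss
S/II-1 aff I-1×I-2: ss
S/II-2 un I-1×I-2: SS|Ss
⇒ S over [I-1,I-2,II-1,II-2]: 3 consistent

I-2 ∈ {kk Ss, kk ss}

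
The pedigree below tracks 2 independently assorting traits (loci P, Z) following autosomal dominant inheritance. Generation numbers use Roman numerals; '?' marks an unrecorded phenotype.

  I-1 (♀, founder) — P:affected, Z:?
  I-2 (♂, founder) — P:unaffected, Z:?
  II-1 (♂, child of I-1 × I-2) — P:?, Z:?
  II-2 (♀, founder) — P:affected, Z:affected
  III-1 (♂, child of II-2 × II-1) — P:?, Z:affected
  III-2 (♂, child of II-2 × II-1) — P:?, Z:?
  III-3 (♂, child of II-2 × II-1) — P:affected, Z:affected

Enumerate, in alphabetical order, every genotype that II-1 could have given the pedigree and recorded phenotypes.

P/I-1 aff ·: Pp|PP
P/I-2 un ·: pp
P/II-1 ? I-1×I-2: pp|Pp
P/II-2 aff ·: Pp|PP
P/III-1 ? II-2×II-1: pp|Pp|PP
P/III-2 ? II-2×II-1: pp|Pp|PP
P/III-3 aff II-2×II-1: Pp|PP
⇒ P over [I-1,I-2,II-1,II-2,III-1,III-2,III-3]: 57 consistent
Z/I-1 ? ·: zz|Zz|ZZ
Z/I-2 ? ·: zz|Zz|ZZ
Z/II-1 ? I-1×I-2: zz|Zz|ZZ
Z/II-2 aff ·: Zz|ZZ
Z/III-1 aff II-2×II-1: Zz|ZZ
Z/III-2 ? II-2×II-1: zz|Zz|ZZ
Z/III-3 aff II-2×II-1: Zz|ZZ
⇒ Z over [I-1,I-2,II-1,II-2,III-1,III-2,III-3]: 188 consistent

II-1 ∈ {Pp ZZ, Pp Zz, Pp zz, pp ZZ, pp Zz, pp zz}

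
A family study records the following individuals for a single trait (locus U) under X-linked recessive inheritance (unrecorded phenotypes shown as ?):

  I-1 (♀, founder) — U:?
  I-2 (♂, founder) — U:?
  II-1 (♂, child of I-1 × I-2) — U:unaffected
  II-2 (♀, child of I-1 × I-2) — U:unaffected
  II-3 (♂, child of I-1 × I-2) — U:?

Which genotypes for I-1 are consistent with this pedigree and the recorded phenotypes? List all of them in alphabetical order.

I-1 ∈ {X^UX^U, X^UX^u}

U/I-1 ? ·: X^UX^U|X^UX^u
U/I-2 ? ·: X^UY|X^uY
U/II-1 un I-1×I-2: X^UY
U/II-2 un I-1×I-2: X^UX^U|X^UX^u
U/II-3 ? I-1×I-2: X^UY|X^uY
⇒ U over [I-1,I-2,II-1,II-2,II-3]: 8 consistent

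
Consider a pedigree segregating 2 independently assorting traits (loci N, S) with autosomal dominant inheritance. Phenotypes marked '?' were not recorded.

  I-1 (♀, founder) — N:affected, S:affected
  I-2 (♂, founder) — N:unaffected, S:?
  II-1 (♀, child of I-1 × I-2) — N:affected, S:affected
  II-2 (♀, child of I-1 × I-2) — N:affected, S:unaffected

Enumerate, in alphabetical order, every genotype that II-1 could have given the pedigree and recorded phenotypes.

N/I-1 aff ·: Nn|NN
N/I-2 un ·: nn
N/II-1 aff I-1×I-2: Nn
N/II-2 aff I-1×I-2: Nn
⇒ N over [I-1,I-2,II-1,II-2]: 2 consistent
S/I-1 aff ·: Ss
S/I-2 ? ·: ss|Ss
S/II-1 aff I-1×I-2: Ss|SS
S/II-2 un I-1×I-2: ss
⇒ S over [I-1,I-2,II-1,II-2]: 3 consistent

II-1 ∈ {Nn SS, Nn Ss}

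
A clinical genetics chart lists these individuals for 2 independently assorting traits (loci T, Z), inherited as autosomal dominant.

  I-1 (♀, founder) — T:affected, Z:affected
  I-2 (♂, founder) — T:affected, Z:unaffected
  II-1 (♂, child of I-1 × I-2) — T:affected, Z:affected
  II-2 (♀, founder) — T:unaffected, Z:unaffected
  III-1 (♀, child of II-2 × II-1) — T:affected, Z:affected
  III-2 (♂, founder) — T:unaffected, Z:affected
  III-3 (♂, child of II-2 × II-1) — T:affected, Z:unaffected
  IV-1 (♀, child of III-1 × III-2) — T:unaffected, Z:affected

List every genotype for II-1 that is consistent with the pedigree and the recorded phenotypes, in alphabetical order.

T/I-1 aff ·: Tt|TT
T/I-2 aff ·: Tt|TT
T/II-1 aff I-1×I-2: Tt|TT
T/II-2 un ·: tt
T/III-1 aff II-2×II-1: Tt
T/III-2 un ·: tt
T/III-3 aff II-2×II-1: Tt
T/IV-1 un III-1×III-2: tt
⇒ T over [I-1,I-2,II-1,II-2,III-1,III-2,III-3,IV-1]: 7 consistent
Z/I-1 aff ·: Zz|ZZ
Z/I-2 un ·: zz
Z/II-1 aff I-1×I-2: Zz
Z/II-2 un ·: zz
Z/III-1 aff II-2×II-1: Zz
Z/III-2 aff ·: Zz|ZZ
Z/III-3 un II-2×II-1: zz
Z/IV-1 aff III-1×III-2: Zz|ZZ
⇒ Z over [I-1,I-2,II-1,II-2,III-1,III-2,III-3,IV-1]: 8 consistent

II-1 ∈ {TT Zz, Tt Zz}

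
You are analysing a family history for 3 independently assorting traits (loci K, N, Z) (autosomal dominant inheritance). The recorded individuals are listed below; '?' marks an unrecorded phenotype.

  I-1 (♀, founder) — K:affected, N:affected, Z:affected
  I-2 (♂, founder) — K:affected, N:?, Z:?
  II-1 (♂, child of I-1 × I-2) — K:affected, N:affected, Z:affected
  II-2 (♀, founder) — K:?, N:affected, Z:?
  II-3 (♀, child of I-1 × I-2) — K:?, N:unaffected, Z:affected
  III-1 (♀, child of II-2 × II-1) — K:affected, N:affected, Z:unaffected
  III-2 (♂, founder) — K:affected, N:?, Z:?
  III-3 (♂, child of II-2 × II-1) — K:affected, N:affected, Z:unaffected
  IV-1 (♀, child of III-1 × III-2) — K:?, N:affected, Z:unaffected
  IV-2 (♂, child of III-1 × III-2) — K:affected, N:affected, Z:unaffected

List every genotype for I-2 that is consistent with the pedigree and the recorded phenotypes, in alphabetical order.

K/I-1 aff ·: Kk|KK
K/I-2 aff ·: Kk|KK
K/II-1 aff I-1×I-2: Kk|KK
K/II-2 ? ·: kk|Kk|KK
K/II-3 ? I-1×I-2: kk|Kk|KK
K/III-1 aff II-2×II-1: Kk|KK
K/III-2 aff ·: Kk|KK
K/III-3 aff II-2×II-1: Kk|KK
K/IV-1 ? III-1×III-2: kk|Kk|KK
K/IV-2 aff III-1×III-2: Kk|KK
⇒ K over [I-1,I-2,II-1,II-2,II-3,III-1,III-2,III-3,IV-1,IV-2]: 850 consistent
N/I-1 aff ·: Nn
N/I-2 ? ·: nn|Nn
N/II-1 aff I-1×I-2: Nn|NN
N/II-2 aff ·: Nn|NN
N/II-3 un I-1×I-2: nn
N/III-1 aff II-2×II-1: Nn|NN
N/III-2 ? ·: nn|Nn|NN
N/III-3 aff II-2×II-1: Nn|NN
N/IV-1 aff III-1×III-2: Nn|NN
N/IV-2 aff III-1×III-2: Nn|NN
⇒ N over [I-1,I-2,II-1,II-2,II-3,III-1,III-2,III-3,IV-1,IV-2]: 156 consistent
Z/I-1 aff ·: Zz|ZZ
Z/I-2 ? ·: zz|Zz|ZZ
Z/II-1 aff I-1×I-2: Zz
Z/II-2 ? ·: zz|Zz
Z/II-3 aff I-1×I-2: Zz|ZZ
Z/III-1 un II-2×II-1: zz
Z/III-2 ? ·: zz|Zz
Z/III-3 un II-2×II-1: zz
Z/IV-1 un III-1×III-2: zz
Z/IV-2 un III-1×III-2: zz
⇒ Z over [I-1,I-2,II-1,II-2,II-3,III-1,III-2,III-3,IV-1,IV-2]: 32 consistent

I-2 ∈ {KK Nn ZZ, KK Nn Zz, KK Nn zz, KK nn ZZ, KK nn Zz, KK nn zz, Kk Nn ZZ, Kk Nn Zz, Kk Nn zz, Kk nn ZZ, Kk nn Zz, Kk nn zz}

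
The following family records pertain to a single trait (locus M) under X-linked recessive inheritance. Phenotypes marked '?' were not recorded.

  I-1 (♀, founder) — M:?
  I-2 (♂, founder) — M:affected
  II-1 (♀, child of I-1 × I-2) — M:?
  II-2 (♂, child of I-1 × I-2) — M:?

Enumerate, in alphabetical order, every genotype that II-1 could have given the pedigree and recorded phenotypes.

M/I-1 ? ·: X^MX^M|X^MX^m|X^mX^m
M/I-2 aff ·: X^mY
M/II-1 ? I-1×I-2: X^MX^m|X^mX^m
M/II-2 ? I-1×I-2: X^MY|X^mY
⇒ M over [I-1,I-2,II-1,II-2]: 6 consistent

II-1 ∈ {X^MX^m, X^mX^m}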